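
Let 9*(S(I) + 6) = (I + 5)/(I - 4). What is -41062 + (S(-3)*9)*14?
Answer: -41822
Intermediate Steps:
S(I) = -6 + (5 + I)/(9*(-4 + I)) (S(I) = -6 + ((I + 5)/(I - 4))/9 = -6 + ((5 + I)/(-4 + I))/9 = -6 + (5 + I)/(9*(-4 + I)))
-41062 + (S(-3)*9)*14 = -41062 + (((221 - 53*(-3))/(9*(-4 - 3)))*9)*14 = -41062 + (((⅑)*(221 + 159)/(-7))*9)*14 = -41062 + (((⅑)*(-⅐)*380)*9)*14 = -41062 - 380/63*9*14 = -41062 - 380/7*14 = -41062 - 760 = -41822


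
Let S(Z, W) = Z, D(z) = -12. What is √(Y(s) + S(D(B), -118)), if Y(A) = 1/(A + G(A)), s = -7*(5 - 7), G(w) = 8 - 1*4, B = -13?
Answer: I*√430/6 ≈ 3.4561*I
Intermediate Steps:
G(w) = 4 (G(w) = 8 - 4 = 4)
s = 14 (s = -7*(-2) = 14)
Y(A) = 1/(4 + A) (Y(A) = 1/(A + 4) = 1/(4 + A))
√(Y(s) + S(D(B), -118)) = √(1/(4 + 14) - 12) = √(1/18 - 12) = √(-215/18) = I*√430/6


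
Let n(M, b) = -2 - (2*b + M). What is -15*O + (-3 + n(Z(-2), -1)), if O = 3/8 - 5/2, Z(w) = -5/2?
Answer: 251/8 ≈ 31.375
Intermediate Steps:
Z(w) = -5/2 (Z(w) = -5*½ = -5/2)
n(M, b) = -2 - M - 2*b (n(M, b) = -2 - (M + 2*b) = -2 + (-M - 2*b) = -2 - M - 2*b)
O = -17/8 (O = 3*(⅛) - 5*½ = 3/8 - 5/2 = -17/8 ≈ -2.1250)
-15*O + (-3 + n(Z(-2), -1)) = -15*(-17/8) + (-3 + (-2 - 1*(-5/2) - 2*(-1))) = 255/8 + (-3 + (-2 + 5/2 + 2)) = 255/8 + (-3 + 5/2) = 255/8 - ½ = 251/8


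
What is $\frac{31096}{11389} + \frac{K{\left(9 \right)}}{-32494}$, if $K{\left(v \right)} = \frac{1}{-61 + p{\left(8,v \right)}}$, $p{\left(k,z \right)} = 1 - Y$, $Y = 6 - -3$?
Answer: $\frac{9959988235}{3647873922} \approx 2.7304$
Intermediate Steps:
$Y = 9$ ($Y = 6 + 3 = 9$)
$p{\left(k,z \right)} = -8$ ($p{\left(k,z \right)} = 1 - 9 = -8$)
$K{\left(v \right)} = - \frac{1}{69}$ ($K{\left(v \right)} = \frac{1}{-61 - 8} = \frac{1}{-69} = - \frac{1}{69}$)
$\frac{31096}{11389} + \frac{K{\left(9 \right)}}{-32494} = \frac{31096}{11389} - \frac{1}{69 \left(-32494\right)} = 31096 \cdot \frac{1}{11389} - - \frac{1}{2242086} = \frac{31096}{11389} + \frac{1}{2242086} = \frac{9959988235}{3647873922}$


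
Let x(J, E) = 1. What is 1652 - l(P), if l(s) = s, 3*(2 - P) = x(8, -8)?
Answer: 4951/3 ≈ 1650.3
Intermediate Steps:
P = 5/3 (P = 2 - ⅓*1 = 2 - ⅓ = 5/3 ≈ 1.6667)
1652 - l(P) = 1652 - 1*5/3 = 1652 - 5/3 = 4951/3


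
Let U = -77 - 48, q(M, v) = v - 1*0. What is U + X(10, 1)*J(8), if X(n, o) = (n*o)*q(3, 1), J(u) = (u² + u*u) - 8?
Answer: 1075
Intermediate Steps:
q(M, v) = v (q(M, v) = v + 0 = v)
J(u) = -8 + 2*u² (J(u) = (u² + u²) - 8 = 2*u² - 8 = -8 + 2*u²)
X(n, o) = n*o (X(n, o) = (n*o)*1 = n*o)
U = -125
U + X(10, 1)*J(8) = -125 + (10*1)*(-8 + 2*8²) = -125 + 10*(-8 + 2*64) = -125 + 10*(-8 + 128) = -125 + 10*120 = -125 + 1200 = 1075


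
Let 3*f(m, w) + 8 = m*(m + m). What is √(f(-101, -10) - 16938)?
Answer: 26*I*√15 ≈ 100.7*I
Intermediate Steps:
f(m, w) = -8/3 + 2*m²/3 (f(m, w) = -8/3 + (m*(m + m))/3 = -8/3 + (m*(2*m))/3 = -8/3 + (2*m²)/3 = -8/3 + 2*m²/3)
√(f(-101, -10) - 16938) = √((-8/3 + (⅔)*(-101)²) - 16938) = √((-8/3 + (⅔)*10201) - 16938) = √((-8/3 + 20402/3) - 16938) = √(6798 - 16938) = √(-10140) = 26*I*√15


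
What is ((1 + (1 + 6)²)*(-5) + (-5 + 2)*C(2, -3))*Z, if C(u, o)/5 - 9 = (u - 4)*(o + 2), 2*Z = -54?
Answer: 11205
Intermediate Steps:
Z = -27 (Z = (½)*(-54) = -27)
C(u, o) = 45 + 5*(-4 + u)*(2 + o) (C(u, o) = 45 + 5*((u - 4)*(o + 2)) = 45 + 5*((-4 + u)*(2 + o)) = 45 + 5*(-4 + u)*(2 + o))
((1 + (1 + 6)²)*(-5) + (-5 + 2)*C(2, -3))*Z = ((1 + (1 + 6)²)*(-5) + (-5 + 2)*(5 - 20*(-3) + 10*2 + 5*(-3)*2))*(-27) = ((1 + 7²)*(-5) - 3*(5 + 60 + 20 - 30))*(-27) = ((1 + 49)*(-5) - 3*55)*(-27) = (50*(-5) - 165)*(-27) = (-250 - 165)*(-27) = -415*(-27) = 11205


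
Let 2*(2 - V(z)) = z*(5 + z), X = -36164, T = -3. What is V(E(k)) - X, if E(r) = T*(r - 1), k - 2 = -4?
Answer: 36103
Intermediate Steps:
k = -2 (k = 2 - 4 = -2)
E(r) = 3 - 3*r (E(r) = -3*(r - 1) = -3*(-1 + r) = 3 - 3*r)
V(z) = 2 - z*(5 + z)/2
V(E(k)) - X = (2 - 5*(3 - 3*(-2))/2 - (3 - 3*(-2))²/2) - 1*(-36164) = (2 - 5*(3 + 6)/2 - (3 + 6)²/2) + 36164 = (2 - 5/2*9 - ½*9²) + 36164 = (2 - 45/2 - ½*81) + 36164 = (2 - 45/2 - 81/2) + 36164 = -61 + 36164 = 36103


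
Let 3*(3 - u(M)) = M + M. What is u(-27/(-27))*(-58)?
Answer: -406/3 ≈ -135.33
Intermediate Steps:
u(M) = 3 - 2*M/3 (u(M) = 3 - (M + M)/3 = 3 - 2*M/3)
u(-27/(-27))*(-58) = (3 - (-18)/(-27))*(-58) = (3 - (-18)*(-1)/27)*(-58) = (3 - 2/3*1)*(-58) = (3 - 2/3)*(-58) = (7/3)*(-58) = -406/3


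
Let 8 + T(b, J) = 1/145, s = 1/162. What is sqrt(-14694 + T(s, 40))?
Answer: I*sqrt(309109405)/145 ≈ 121.25*I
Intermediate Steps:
s = 1/162 ≈ 0.0061728
T(b, J) = -1159/145 (T(b, J) = -8 + 1/145 = -1159/145)
sqrt(-14694 + T(s, 40)) = sqrt(-14694 - 1159/145) = sqrt(-2131789/145) = I*sqrt(309109405)/145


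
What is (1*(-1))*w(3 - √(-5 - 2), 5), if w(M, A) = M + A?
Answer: -8 + I*√7 ≈ -8.0 + 2.6458*I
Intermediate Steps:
w(M, A) = A + M
(1*(-1))*w(3 - √(-5 - 2), 5) = (1*(-1))*(5 + (3 - √(-5 - 2))) = -(5 + (3 - √(-7))) = -(5 + (3 - I*√7)) = -(8 - I*√7) = -8 + I*√7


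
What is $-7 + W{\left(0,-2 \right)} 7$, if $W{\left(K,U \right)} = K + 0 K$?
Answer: $-7$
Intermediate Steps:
$W{\left(K,U \right)} = K$ ($W{\left(K,U \right)} = K + 0 = K$)
$-7 + W{\left(0,-2 \right)} 7 = -7 + 0 \cdot 7 = -7 + 0 = -7$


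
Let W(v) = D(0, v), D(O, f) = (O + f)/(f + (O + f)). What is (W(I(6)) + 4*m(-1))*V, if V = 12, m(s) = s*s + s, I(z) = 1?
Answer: 6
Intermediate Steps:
m(s) = s + s**2 (m(s) = s**2 + s = s + s**2)
D(O, f) = (O + f)/(O + 2*f)
W(v) = 1/2 (W(v) = (0 + v)/(0 + 2*v) = v/((2*v)) = (1/(2*v))*v = 1/2)
(W(I(6)) + 4*m(-1))*V = (1/2 + 4*(-(1 - 1)))*12 = (1/2 + 4*(-1*0))*12 = (1/2 + 4*0)*12 = (1/2 + 0)*12 = (1/2)*12 = 6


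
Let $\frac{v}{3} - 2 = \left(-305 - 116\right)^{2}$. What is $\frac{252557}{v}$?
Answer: $\frac{252557}{531729} \approx 0.47497$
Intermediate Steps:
$v = 531729$ ($v = 6 + 3 \left(-305 - 116\right)^{2} = 6 + 3 \left(-421\right)^{2} = 6 + 3 \cdot 177241 = 6 + 531723 = 531729$)
$\frac{252557}{v} = \frac{252557}{531729}$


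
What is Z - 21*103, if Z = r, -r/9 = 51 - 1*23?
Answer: -2415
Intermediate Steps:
r = -252 (r = -9*(51 - 1*23) = -9*(51 - 23) = -9*28 = -252)
Z = -252
Z - 21*103 = -252 - 21*103 = -252 - 2163 = -2415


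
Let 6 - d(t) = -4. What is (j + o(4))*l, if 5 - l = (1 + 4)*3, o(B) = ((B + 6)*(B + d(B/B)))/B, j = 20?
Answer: -550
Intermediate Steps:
d(t) = 10 (d(t) = 6 - 1*(-4) = 6 + 4 = 10)
o(B) = (6 + B)*(10 + B)/B (o(B) = ((B + 6)*(B + 10))/B = ((6 + B)*(10 + B))/B = (6 + B)*(10 + B)/B)
l = -10 (l = 5 - (1 + 4)*3 = 5 - 5*3 = 5 - 1*15 = 5 - 15 = -10)
(j + o(4))*l = (20 + (16 + 4 + 60/4))*(-10) = (20 + (16 + 4 + 60*(¼)))*(-10) = (20 + (16 + 4 + 15))*(-10) = (20 + 35)*(-10) = 55*(-10) = -550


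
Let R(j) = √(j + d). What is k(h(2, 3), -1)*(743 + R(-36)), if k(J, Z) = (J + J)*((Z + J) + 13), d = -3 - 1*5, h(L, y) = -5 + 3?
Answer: -29720 - 80*I*√11 ≈ -29720.0 - 265.33*I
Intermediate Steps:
h(L, y) = -2
d = -8 (d = -3 - 5 = -8)
R(j) = √(-8 + j) (R(j) = √(j - 8) = √(-8 + j))
k(J, Z) = 2*J*(13 + J + Z) (k(J, Z) = (2*J)*((J + Z) + 13) = (2*J)*(13 + J + Z) = 2*J*(13 + J + Z))
k(h(2, 3), -1)*(743 + R(-36)) = (2*(-2)*(13 - 2 - 1))*(743 + √(-8 - 36)) = (2*(-2)*10)*(743 + √(-44)) = -40*(743 + 2*I*√11) = -29720 - 80*I*√11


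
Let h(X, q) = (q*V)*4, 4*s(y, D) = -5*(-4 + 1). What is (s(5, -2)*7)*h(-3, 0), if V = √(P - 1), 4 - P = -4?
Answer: 0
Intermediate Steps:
P = 8 (P = 4 - 1*(-4) = 4 + 4 = 8)
V = √7 (V = √(8 - 1) = √7 ≈ 2.6458)
s(y, D) = 15/4 (s(y, D) = (-5*(-4 + 1))/4 = (-5*(-3))/4 = (¼)*15 = 15/4)
h(X, q) = 4*q*√7 (h(X, q) = (q*√7)*4 = 4*q*√7)
(s(5, -2)*7)*h(-3, 0) = ((15/4)*7)*(4*0*√7) = (105/4)*0 = 0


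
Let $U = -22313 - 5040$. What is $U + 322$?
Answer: $-27031$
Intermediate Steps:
$U = -27353$ ($U = -22313 - 5040 = -27353$)
$U + 322 = -27353 + 322 = -27031$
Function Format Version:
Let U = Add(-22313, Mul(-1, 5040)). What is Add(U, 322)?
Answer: -27031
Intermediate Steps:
U = -27353 (U = Add(-22313, -5040) = -27353)
Add(U, 322) = Add(-27353, 322) = -27031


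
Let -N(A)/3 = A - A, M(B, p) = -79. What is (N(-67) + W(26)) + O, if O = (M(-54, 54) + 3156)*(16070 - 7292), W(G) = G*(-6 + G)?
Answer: 27010426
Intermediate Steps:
N(A) = 0 (N(A) = -3*(A - A) = -3*0 = 0)
O = 27009906 (O = (-79 + 3156)*(16070 - 7292) = 3077*8778 = 27009906)
(N(-67) + W(26)) + O = (0 + 26*(-6 + 26)) + 27009906 = (0 + 26*20) + 27009906 = (0 + 520) + 27009906 = 520 + 27009906 = 27010426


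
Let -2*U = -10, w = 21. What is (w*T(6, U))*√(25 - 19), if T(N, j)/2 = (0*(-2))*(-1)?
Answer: 0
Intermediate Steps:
U = 5 (U = -½*(-10) = 5)
T(N, j) = 0 (T(N, j) = 2*((0*(-2))*(-1)) = 2*(0*(-1)) = 2*0 = 0)
(w*T(6, U))*√(25 - 19) = (21*0)*√(25 - 19) = 0*√6 = 0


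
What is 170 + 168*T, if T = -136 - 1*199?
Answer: -56110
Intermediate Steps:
T = -335 (T = -136 - 199 = -335)
170 + 168*T = 170 + 168*(-335) = 170 - 56280 = -56110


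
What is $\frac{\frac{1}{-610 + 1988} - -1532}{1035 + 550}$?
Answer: $\frac{2111097}{2184130} \approx 0.96656$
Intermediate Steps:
$\frac{\frac{1}{-610 + 1988} - -1532}{1035 + 550} = \frac{\frac{1}{1378} + 1532}{1585} = \left(\frac{1}{1378} + 1532\right) \frac{1}{1585} = \frac{2111097}{1378} \cdot \frac{1}{1585} = \frac{2111097}{2184130}$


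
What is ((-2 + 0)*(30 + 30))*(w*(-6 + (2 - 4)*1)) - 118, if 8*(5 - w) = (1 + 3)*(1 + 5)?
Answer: 1802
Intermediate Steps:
w = 2 (w = 5 - (1 + 3)*(1 + 5)/8 = 5 - 6/2 = 5 - ⅛*24 = 5 - 3 = 2)
((-2 + 0)*(30 + 30))*(w*(-6 + (2 - 4)*1)) - 118 = ((-2 + 0)*(30 + 30))*(2*(-6 + (2 - 4)*1)) - 118 = (-2*60)*(2*(-6 - 2*1)) - 118 = -240*(-6 - 2) - 118 = -240*(-8) - 118 = -120*(-16) - 118 = 1920 - 118 = 1802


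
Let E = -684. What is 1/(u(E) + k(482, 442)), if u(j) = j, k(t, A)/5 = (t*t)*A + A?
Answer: 1/513437566 ≈ 1.9477e-9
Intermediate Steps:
k(t, A) = 5*A + 5*A*t**2 (k(t, A) = 5*((t*t)*A + A) = 5*(t**2*A + A) = 5*(A*t**2 + A) = 5*(A + A*t**2) = 5*A + 5*A*t**2)
1/(u(E) + k(482, 442)) = 1/(-684 + 5*442*(1 + 482**2)) = 1/(-684 + 5*442*(1 + 232324)) = 1/(-684 + 5*442*232325) = 1/(-684 + 513438250) = 1/513437566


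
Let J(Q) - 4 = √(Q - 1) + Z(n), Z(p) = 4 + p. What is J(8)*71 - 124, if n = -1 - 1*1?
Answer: 302 + 71*√7 ≈ 489.85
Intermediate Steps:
n = -2 (n = -1 - 1 = -2)
J(Q) = 6 + √(-1 + Q) (J(Q) = 4 + (√(Q - 1) + (4 - 2)) = 4 + (√(-1 + Q) + 2) = 4 + (2 + √(-1 + Q)) = 6 + √(-1 + Q))
J(8)*71 - 124 = (6 + √(-1 + 8))*71 - 124 = (6 + √7)*71 - 124 = (426 + 71*√7) - 124 = 302 + 71*√7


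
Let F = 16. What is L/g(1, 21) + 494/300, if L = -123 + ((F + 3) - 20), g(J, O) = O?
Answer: -4471/1050 ≈ -4.2581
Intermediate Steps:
L = -124 (L = -123 + ((16 + 3) - 20) = -123 + (19 - 20) = -123 - 1 = -124)
L/g(1, 21) + 494/300 = -124/21 + 494/300 = -124*1/21 + 494*(1/300) = -124/21 + 247/150 = -4471/1050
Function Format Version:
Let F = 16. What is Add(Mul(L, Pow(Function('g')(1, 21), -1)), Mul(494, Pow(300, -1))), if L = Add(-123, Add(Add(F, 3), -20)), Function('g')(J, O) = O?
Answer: Rational(-4471, 1050) ≈ -4.2581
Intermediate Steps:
L = -124 (L = Add(-123, Add(Add(16, 3), -20)) = Add(-123, Add(19, -20)) = Add(-123, -1) = -124)
Add(Mul(L, Pow(Function('g')(1, 21), -1)), Mul(494, Pow(300, -1))) = Add(Mul(-124, Pow(21, -1)), Mul(494, Pow(300, -1))) = Add(Mul(-124, Rational(1, 21)), Mul(494, Rational(1, 300))) = Add(Rational(-124, 21), Rational(247, 150)) = Rational(-4471, 1050)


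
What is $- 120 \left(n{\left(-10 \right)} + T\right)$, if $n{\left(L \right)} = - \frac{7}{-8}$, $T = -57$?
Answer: $6735$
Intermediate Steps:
$n{\left(L \right)} = \frac{7}{8}$ ($n{\left(L \right)} = \left(-7\right) \left(- \frac{1}{8}\right) = \frac{7}{8}$)
$- 120 \left(n{\left(-10 \right)} + T\right) = - 120 \left(\frac{7}{8} - 57\right) = \left(-120\right) \left(- \frac{449}{8}\right) = 6735$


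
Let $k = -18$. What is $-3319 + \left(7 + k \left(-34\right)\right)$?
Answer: $-2700$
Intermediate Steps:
$-3319 + \left(7 + k \left(-34\right)\right) = -3319 + \left(7 - -612\right) = -3319 + \left(7 + 612\right) = -3319 + 619 = -2700$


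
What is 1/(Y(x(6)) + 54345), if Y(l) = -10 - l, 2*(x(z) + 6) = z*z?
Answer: 1/54323 ≈ 1.8408e-5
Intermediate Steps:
x(z) = -6 + z²/2 (x(z) = -6 + (z*z)/2 = -6 + z²/2)
1/(Y(x(6)) + 54345) = 1/((-10 - (-6 + (½)*6²)) + 54345) = 1/((-10 - (-6 + (½)*36)) + 54345) = 1/((-10 - (-6 + 18)) + 54345) = 1/((-10 - 1*12) + 54345) = 1/((-10 - 12) + 54345) = 1/(-22 + 54345) = 1/54323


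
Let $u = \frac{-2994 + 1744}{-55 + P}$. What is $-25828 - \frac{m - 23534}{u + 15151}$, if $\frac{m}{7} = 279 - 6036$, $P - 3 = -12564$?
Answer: $- \frac{2468060220560}{95573133} \approx -25824.0$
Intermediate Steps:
$P = -12561$ ($P = 3 - 12564 = -12561$)
$m = -40299$ ($m = 7 \left(279 - 6036\right) = 7 \left(-5757\right) = -40299$)
$u = \frac{625}{6308}$ ($u = \frac{-2994 + 1744}{-55 - 12561} = - \frac{1250}{-12616} = \left(-1250\right) \left(- \frac{1}{12616}\right) = \frac{625}{6308} \approx 0.099081$)
$-25828 - \frac{m - 23534}{u + 15151} = -25828 - \frac{-40299 - 23534}{\frac{625}{6308} + 15151} = -25828 - - \frac{63833}{\frac{95573133}{6308}} = -25828 - \left(-63833\right) \frac{6308}{95573133} = -25828 - - \frac{402658564}{95573133} = -25828 + \frac{402658564}{95573133} = - \frac{2468060220560}{95573133}$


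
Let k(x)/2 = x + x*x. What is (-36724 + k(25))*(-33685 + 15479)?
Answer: 644929344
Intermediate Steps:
k(x) = 2*x + 2*x² (k(x) = 2*(x + x*x) = 2*(x + x²) = 2*x + 2*x²)
(-36724 + k(25))*(-33685 + 15479) = (-36724 + 2*25*(1 + 25))*(-33685 + 15479) = (-36724 + 2*25*26)*(-18206) = (-36724 + 1300)*(-18206) = -35424*(-18206) = 644929344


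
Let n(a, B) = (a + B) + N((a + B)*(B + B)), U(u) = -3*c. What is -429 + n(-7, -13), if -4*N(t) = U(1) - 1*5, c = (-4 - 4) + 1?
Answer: -453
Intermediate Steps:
c = -7 (c = -8 + 1 = -7)
U(u) = 21 (U(u) = -3*(-7) = 21)
N(t) = -4 (N(t) = -(21 - 1*5)/4 = -(21 - 5)/4 = -¼*16 = -4)
n(a, B) = -4 + B + a (n(a, B) = (a + B) - 4 = (B + a) - 4 = -4 + B + a)
-429 + n(-7, -13) = -429 + (-4 - 13 - 7) = -429 - 24 = -453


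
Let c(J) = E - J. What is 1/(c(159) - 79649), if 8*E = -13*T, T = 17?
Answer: -8/638685 ≈ -1.2526e-5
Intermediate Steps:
E = -221/8 (E = (-13*17)/8 = (⅛)*(-221) = -221/8 ≈ -27.625)
c(J) = -221/8 - J
1/(c(159) - 79649) = 1/((-221/8 - 1*159) - 79649) = 1/((-221/8 - 159) - 79649) = 1/(-1493/8 - 79649) = 1/(-638685/8) = -8/638685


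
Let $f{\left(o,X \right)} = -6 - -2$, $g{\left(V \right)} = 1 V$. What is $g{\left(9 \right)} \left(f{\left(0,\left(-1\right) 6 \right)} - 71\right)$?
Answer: $-675$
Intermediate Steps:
$g{\left(V \right)} = V$
$f{\left(o,X \right)} = -4$ ($f{\left(o,X \right)} = -6 + 2 = -4$)
$g{\left(9 \right)} \left(f{\left(0,\left(-1\right) 6 \right)} - 71\right) = 9 \left(-4 - 71\right) = 9 \left(-75\right) = -675$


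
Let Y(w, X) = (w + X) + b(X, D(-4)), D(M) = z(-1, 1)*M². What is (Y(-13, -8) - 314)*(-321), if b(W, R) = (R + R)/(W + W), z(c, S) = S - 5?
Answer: 104967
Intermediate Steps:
z(c, S) = -5 + S
D(M) = -4*M² (D(M) = (-5 + 1)*M² = -4*M²)
b(W, R) = R/W (b(W, R) = (2*R)/((2*W)) = (2*R)*(1/(2*W)) = R/W)
Y(w, X) = X + w - 64/X (Y(w, X) = (w + X) + (-4*(-4)²)/X = (X + w) + (-4*16)/X = (X + w) - 64/X = X + w - 64/X)
(Y(-13, -8) - 314)*(-321) = ((-8 - 13 - 64/(-8)) - 314)*(-321) = ((-8 - 13 - 64*(-⅛)) - 314)*(-321) = ((-8 - 13 + 8) - 314)*(-321) = (-13 - 314)*(-321) = -327*(-321) = 104967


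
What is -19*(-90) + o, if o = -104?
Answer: 1606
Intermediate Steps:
-19*(-90) + o = -19*(-90) - 104 = 1710 - 104 = 1606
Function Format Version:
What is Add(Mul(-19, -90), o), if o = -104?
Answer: 1606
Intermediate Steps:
Add(Mul(-19, -90), o) = Add(Mul(-19, -90), -104) = Add(1710, -104) = 1606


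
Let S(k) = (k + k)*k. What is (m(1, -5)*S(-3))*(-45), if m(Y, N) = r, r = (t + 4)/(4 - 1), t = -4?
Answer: 0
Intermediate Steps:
r = 0 (r = (-4 + 4)/(4 - 1) = 0/3 = 0*(1/3) = 0)
m(Y, N) = 0
S(k) = 2*k**2 (S(k) = (2*k)*k = 2*k**2)
(m(1, -5)*S(-3))*(-45) = (0*(2*(-3)**2))*(-45) = (0*(2*9))*(-45) = (0*18)*(-45) = 0*(-45) = 0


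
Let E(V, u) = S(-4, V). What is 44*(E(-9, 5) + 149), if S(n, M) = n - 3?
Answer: 6248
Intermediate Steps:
S(n, M) = -3 + n
E(V, u) = -7 (E(V, u) = -3 - 4 = -7)
44*(E(-9, 5) + 149) = 44*(-7 + 149) = 44*142 = 6248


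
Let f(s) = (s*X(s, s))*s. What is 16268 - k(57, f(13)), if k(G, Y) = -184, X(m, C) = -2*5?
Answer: 16452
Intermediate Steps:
X(m, C) = -10
f(s) = -10*s² (f(s) = (s*(-10))*s = (-10*s)*s = -10*s²)
16268 - k(57, f(13)) = 16268 - 1*(-184) = 16268 + 184 = 16452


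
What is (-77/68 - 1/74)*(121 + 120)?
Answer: -694803/2516 ≈ -276.15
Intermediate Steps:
(-77/68 - 1/74)*(121 + 120) = (-77*1/68 - 1*1/74)*241 = (-77/68 - 1/74)*241 = -2883/2516*241 = -694803/2516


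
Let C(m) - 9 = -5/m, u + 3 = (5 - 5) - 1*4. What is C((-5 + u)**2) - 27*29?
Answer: -111461/144 ≈ -774.04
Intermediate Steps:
u = -7 (u = -3 + ((5 - 5) - 1*4) = -3 + (0 - 4) = -3 - 4 = -7)
C(m) = 9 - 5/m
C((-5 + u)**2) - 27*29 = (9 - 5/(-5 - 7)**2) - 27*29 = (9 - 5/((-12)**2)) - 783 = (9 - 5/144) - 783 = 1291/144 - 783 = -111461/144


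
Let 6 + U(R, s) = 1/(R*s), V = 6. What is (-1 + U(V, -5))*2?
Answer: -211/15 ≈ -14.067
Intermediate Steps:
U(R, s) = -6 + 1/(R*s)
(-1 + U(V, -5))*2 = (-1 + (-6 + 1/(6*(-5))))*2 = (-1 + (-6 + (1/6)*(-1/5)))*2 = (-1 + (-6 - 1/30))*2 = (-1 - 181/30)*2 = -211/30*2 = -211/15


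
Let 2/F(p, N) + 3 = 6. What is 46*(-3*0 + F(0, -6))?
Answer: 92/3 ≈ 30.667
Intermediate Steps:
F(p, N) = ⅔ (F(p, N) = 2/(-3 + 6) = 2/3 = 2*(⅓) = ⅔)
46*(-3*0 + F(0, -6)) = 46*(-3*0 + ⅔) = 46*(0 + ⅔) = 46*(⅔) = 92/3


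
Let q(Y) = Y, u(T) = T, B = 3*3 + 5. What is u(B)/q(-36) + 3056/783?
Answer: 5503/1566 ≈ 3.5140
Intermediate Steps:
B = 14 (B = 9 + 5 = 14)
u(B)/q(-36) + 3056/783 = 14/(-36) + 3056/783 = 14*(-1/36) + 3056*(1/783) = -7/18 + 3056/783 = 5503/1566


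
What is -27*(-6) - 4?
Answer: 158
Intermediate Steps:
-27*(-6) - 4 = 162 - 4 = 158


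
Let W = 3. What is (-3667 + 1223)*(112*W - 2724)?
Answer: 5836272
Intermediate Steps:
(-3667 + 1223)*(112*W - 2724) = (-3667 + 1223)*(112*3 - 2724) = -2444*(336 - 2724) = -2444*(-2388) = 5836272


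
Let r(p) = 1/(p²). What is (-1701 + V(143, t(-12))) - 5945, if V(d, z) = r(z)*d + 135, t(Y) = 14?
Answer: -1472013/196 ≈ -7510.3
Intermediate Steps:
r(p) = p⁻²
V(d, z) = 135 + d/z² (V(d, z) = d/z² + 135 = 135 + d/z²)
(-1701 + V(143, t(-12))) - 5945 = (-1701 + (135 + 143/14²)) - 5945 = (-1701 + (135 + 143*(1/196))) - 5945 = (-1701 + (135 + 143/196)) - 5945 = (-1701 + 26603/196) - 5945 = -306793/196 - 5945 = -1472013/196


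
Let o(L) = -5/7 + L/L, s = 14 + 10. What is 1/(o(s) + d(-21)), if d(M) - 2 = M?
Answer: -7/131 ≈ -0.053435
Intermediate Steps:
d(M) = 2 + M
s = 24
o(L) = 2/7 (o(L) = -5*⅐ + 1 = -5/7 + 1 = 2/7)
1/(o(s) + d(-21)) = 1/(2/7 + (2 - 21)) = 1/(2/7 - 19) = 1/(-131/7) = -7/131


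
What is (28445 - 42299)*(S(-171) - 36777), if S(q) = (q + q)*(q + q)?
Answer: -1110910698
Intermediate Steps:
S(q) = 4*q² (S(q) = (2*q)*(2*q) = 4*q²)
(28445 - 42299)*(S(-171) - 36777) = (28445 - 42299)*(4*(-171)² - 36777) = -13854*(4*29241 - 36777) = -13854*(116964 - 36777) = -13854*80187 = -1110910698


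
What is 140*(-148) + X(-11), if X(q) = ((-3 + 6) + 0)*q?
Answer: -20753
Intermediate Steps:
X(q) = 3*q (X(q) = (3 + 0)*q = 3*q)
140*(-148) + X(-11) = 140*(-148) + 3*(-11) = -20720 - 33 = -20753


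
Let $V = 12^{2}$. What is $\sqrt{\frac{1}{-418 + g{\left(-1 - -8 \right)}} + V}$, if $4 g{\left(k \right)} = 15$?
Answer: $\frac{2 \sqrt{98841707}}{1657} \approx 12.0$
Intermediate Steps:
$g{\left(k \right)} = \frac{15}{4}$ ($g{\left(k \right)} = \frac{1}{4} \cdot 15 = \frac{15}{4}$)
$V = 144$
$\sqrt{\frac{1}{-418 + g{\left(-1 - -8 \right)}} + V} = \sqrt{\frac{1}{-418 + \frac{15}{4}} + 144} = \sqrt{\frac{1}{- \frac{1657}{4}} + 144} = \sqrt{- \frac{4}{1657} + 144} = \sqrt{\frac{238604}{1657}} = \frac{2 \sqrt{98841707}}{1657}$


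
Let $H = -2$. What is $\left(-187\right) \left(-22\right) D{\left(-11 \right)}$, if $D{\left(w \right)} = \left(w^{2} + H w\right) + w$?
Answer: $543048$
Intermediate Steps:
$D{\left(w \right)} = w^{2} - w$ ($D{\left(w \right)} = \left(w^{2} - 2 w\right) + w = w^{2} - w$)
$\left(-187\right) \left(-22\right) D{\left(-11 \right)} = \left(-187\right) \left(-22\right) \left(- 11 \left(-1 - 11\right)\right) = 4114 \left(\left(-11\right) \left(-12\right)\right) = 4114 \cdot 132 = 543048$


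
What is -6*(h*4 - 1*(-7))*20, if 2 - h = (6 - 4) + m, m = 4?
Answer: 1080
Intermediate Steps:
h = -4 (h = 2 - ((6 - 4) + 4) = 2 - (2 + 4) = 2 - 1*6 = 2 - 6 = -4)
-6*(h*4 - 1*(-7))*20 = -6*(-4*4 - 1*(-7))*20 = -6*(-16 + 7)*20 = -6*(-9)*20 = 54*20 = 1080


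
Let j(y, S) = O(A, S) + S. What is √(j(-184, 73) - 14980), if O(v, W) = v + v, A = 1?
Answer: I*√14905 ≈ 122.09*I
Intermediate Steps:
O(v, W) = 2*v
j(y, S) = 2 + S (j(y, S) = 2*1 + S = 2 + S)
√(j(-184, 73) - 14980) = √((2 + 73) - 14980) = √(75 - 14980) = √(-14905) = I*√14905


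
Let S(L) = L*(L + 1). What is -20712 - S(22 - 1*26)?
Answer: -20724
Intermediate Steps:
S(L) = L*(1 + L)
-20712 - S(22 - 1*26) = -20712 - (22 - 1*26)*(1 + (22 - 1*26)) = -20712 - (22 - 26)*(1 + (22 - 26)) = -20712 - (-4)*(1 - 4) = -20712 - (-4)*(-3) = -20712 - 1*12 = -20712 - 12 = -20724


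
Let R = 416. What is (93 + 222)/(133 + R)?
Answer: 35/61 ≈ 0.57377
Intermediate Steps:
(93 + 222)/(133 + R) = (93 + 222)/(133 + 416) = 315/549 = 315*(1/549) = 35/61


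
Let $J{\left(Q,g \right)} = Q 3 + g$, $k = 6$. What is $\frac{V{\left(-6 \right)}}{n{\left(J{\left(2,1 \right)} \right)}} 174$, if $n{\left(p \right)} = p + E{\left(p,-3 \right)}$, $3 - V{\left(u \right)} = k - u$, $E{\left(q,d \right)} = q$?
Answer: $- \frac{783}{7} \approx -111.86$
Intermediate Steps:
$J{\left(Q,g \right)} = g + 3 Q$ ($J{\left(Q,g \right)} = 3 Q + g = g + 3 Q$)
$V{\left(u \right)} = -3 + u$ ($V{\left(u \right)} = 3 - \left(6 - u\right) = 3 + \left(-6 + u\right) = -3 + u$)
$n{\left(p \right)} = 2 p$ ($n{\left(p \right)} = p + p = 2 p$)
$\frac{V{\left(-6 \right)}}{n{\left(J{\left(2,1 \right)} \right)}} 174 = \frac{-3 - 6}{2 \left(1 + 3 \cdot 2\right)} 174 = - \frac{9}{2 \left(1 + 6\right)} 174 = - \frac{9}{2 \cdot 7} \cdot 174 = - \frac{9}{14} \cdot 174 = \left(-9\right) \frac{1}{14} \cdot 174 = \left(- \frac{9}{14}\right) 174 = - \frac{783}{7}$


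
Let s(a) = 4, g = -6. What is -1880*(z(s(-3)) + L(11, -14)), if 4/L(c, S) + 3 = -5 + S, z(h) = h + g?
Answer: 45120/11 ≈ 4101.8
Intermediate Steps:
z(h) = -6 + h (z(h) = h - 6 = -6 + h)
L(c, S) = 4/(-8 + S) (L(c, S) = 4/(-3 + (-5 + S)) = 4/(-8 + S))
-1880*(z(s(-3)) + L(11, -14)) = -1880*((-6 + 4) + 4/(-8 - 14)) = -1880*(-2 + 4/(-22)) = -1880*(-2 + 4*(-1/22)) = -1880*(-2 - 2/11) = -1880*(-24/11) = 45120/11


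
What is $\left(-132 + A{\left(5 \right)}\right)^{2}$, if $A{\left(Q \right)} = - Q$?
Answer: $18769$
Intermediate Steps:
$\left(-132 + A{\left(5 \right)}\right)^{2} = \left(-132 - 5\right)^{2} = \left(-137\right)^{2} = 18769$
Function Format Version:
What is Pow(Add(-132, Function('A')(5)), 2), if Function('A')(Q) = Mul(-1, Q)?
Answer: 18769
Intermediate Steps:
Pow(Add(-132, Function('A')(5)), 2) = Pow(Add(-132, Mul(-1, 5)), 2) = Pow(Add(-132, -5), 2) = Pow(-137, 2) = 18769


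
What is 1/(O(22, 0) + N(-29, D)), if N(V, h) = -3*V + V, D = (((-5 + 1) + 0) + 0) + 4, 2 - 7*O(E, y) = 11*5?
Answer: 7/353 ≈ 0.019830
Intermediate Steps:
O(E, y) = -53/7 (O(E, y) = 2/7 - 11*5/7 = 2/7 - 1/7*55 = 2/7 - 55/7 = -53/7)
D = 0 (D = ((-4 + 0) + 0) + 4 = (-4 + 0) + 4 = -4 + 4 = 0)
N(V, h) = -2*V
1/(O(22, 0) + N(-29, D)) = 1/(-53/7 - 2*(-29)) = 1/(-53/7 + 58) = 1/(353/7) = 7/353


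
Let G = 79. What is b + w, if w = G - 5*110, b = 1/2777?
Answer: -1307966/2777 ≈ -471.00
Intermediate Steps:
b = 1/2777 ≈ 0.00036010
w = -471 (w = 79 - 5*110 = 79 - 550 = -471)
b + w = 1/2777 - 471 = -1307966/2777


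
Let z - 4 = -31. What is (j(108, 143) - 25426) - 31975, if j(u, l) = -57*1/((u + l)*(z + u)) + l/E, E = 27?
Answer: -43218967/753 ≈ -57396.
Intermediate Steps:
z = -27 (z = 4 - 31 = -27)
j(u, l) = l/27 - 57/((-27 + u)*(l + u)) (j(u, l) = -57*1/((-27 + u)*(u + l)) + l/27 = -57*1/((-27 + u)*(l + u)) + l*(1/27) = -57*1/((-27 + u)*(l + u)) + l/27 = -57/((-27 + u)*(l + u)) + l/27 = l/27 - 57/((-27 + u)*(l + u)))
(j(108, 143) - 25426) - 31975 = ((-57 - 1*143² - 1*143*108 + (1/27)*143*108² + (1/27)*108*143²)/(108² - 27*143 - 27*108 + 143*108) - 25426) - 31975 = ((-57 - 1*20449 - 15444 + (1/27)*143*11664 + (1/27)*108*20449)/(11664 - 3861 - 2916 + 15444) - 25426) - 31975 = ((-57 - 20449 - 15444 + 61776 + 81796)/20331 - 25426) - 31975 = ((1/20331)*107622 - 25426) - 31975 = (3986/753 - 25426) - 31975 = -19141792/753 - 31975 = -43218967/753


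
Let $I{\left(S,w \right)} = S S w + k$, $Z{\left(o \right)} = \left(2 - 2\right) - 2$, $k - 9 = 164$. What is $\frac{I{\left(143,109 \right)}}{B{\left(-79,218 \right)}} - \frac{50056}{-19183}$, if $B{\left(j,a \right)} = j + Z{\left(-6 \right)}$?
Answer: $- \frac{14252346442}{517941} \approx -27517.0$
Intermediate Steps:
$k = 173$ ($k = 9 + 164 = 173$)
$Z{\left(o \right)} = -2$ ($Z{\left(o \right)} = 0 - 2 = -2$)
$B{\left(j,a \right)} = -2 + j$ ($B{\left(j,a \right)} = j - 2 = -2 + j$)
$I{\left(S,w \right)} = 173 + w S^{2}$ ($I{\left(S,w \right)} = S S w + 173 = S^{2} w + 173 = w S^{2} + 173 = 173 + w S^{2}$)
$\frac{I{\left(143,109 \right)}}{B{\left(-79,218 \right)}} - \frac{50056}{-19183} = \frac{173 + 109 \cdot 143^{2}}{-2 - 79} - \frac{50056}{-19183} = \frac{173 + 109 \cdot 20449}{-81} - - \frac{50056}{19183} = \left(173 + 2228941\right) \left(- \frac{1}{81}\right) + \frac{50056}{19183} = 2229114 \left(- \frac{1}{81}\right) + \frac{50056}{19183} = - \frac{743038}{27} + \frac{50056}{19183} = - \frac{14252346442}{517941}$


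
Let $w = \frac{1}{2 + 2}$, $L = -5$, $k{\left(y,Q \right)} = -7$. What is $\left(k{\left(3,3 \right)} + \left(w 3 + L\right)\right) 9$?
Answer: $- \frac{405}{4} \approx -101.25$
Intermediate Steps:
$w = \frac{1}{4} \approx 0.25$
$\left(k{\left(3,3 \right)} + \left(w 3 + L\right)\right) 9 = \left(-7 + \left(\frac{1}{4} \cdot 3 - 5\right)\right) 9 = \left(-7 + \left(\frac{3}{4} - 5\right)\right) 9 = \left(-7 - \frac{17}{4}\right) 9 = \left(- \frac{45}{4}\right) 9 = - \frac{405}{4}$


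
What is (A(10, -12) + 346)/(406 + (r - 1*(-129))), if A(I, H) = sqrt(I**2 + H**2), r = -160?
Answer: 346/375 + 2*sqrt(61)/375 ≈ 0.96432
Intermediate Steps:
A(I, H) = sqrt(H**2 + I**2)
(A(10, -12) + 346)/(406 + (r - 1*(-129))) = (sqrt((-12)**2 + 10**2) + 346)/(406 + (-160 - 1*(-129))) = (sqrt(144 + 100) + 346)/(406 + (-160 + 129)) = (sqrt(244) + 346)/(406 - 31) = (2*sqrt(61) + 346)/375 = (346 + 2*sqrt(61))*(1/375) = 346/375 + 2*sqrt(61)/375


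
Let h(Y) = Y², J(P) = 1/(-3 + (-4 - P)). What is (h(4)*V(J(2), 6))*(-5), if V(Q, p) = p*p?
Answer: -2880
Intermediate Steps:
J(P) = 1/(-7 - P)
V(Q, p) = p²
(h(4)*V(J(2), 6))*(-5) = (4²*6²)*(-5) = (16*36)*(-5) = 576*(-5) = -2880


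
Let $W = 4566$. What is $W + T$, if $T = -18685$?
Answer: $-14119$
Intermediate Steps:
$W + T = 4566 - 18685 = -14119$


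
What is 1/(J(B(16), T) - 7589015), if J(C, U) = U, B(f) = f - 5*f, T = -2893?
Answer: -1/7591908 ≈ -1.3172e-7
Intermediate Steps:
B(f) = -4*f
1/(J(B(16), T) - 7589015) = 1/(-2893 - 7589015) = 1/(-7591908) = -1/7591908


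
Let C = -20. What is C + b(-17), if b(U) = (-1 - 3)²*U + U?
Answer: -309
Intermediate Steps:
b(U) = 17*U (b(U) = (-4)²*U + U = 16*U + U = 17*U)
C + b(-17) = -20 + 17*(-17) = -20 - 289 = -309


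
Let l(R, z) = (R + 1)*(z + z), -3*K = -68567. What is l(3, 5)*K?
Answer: 2742680/3 ≈ 9.1423e+5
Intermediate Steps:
K = 68567/3 (K = -1/3*(-68567) = 68567/3 ≈ 22856.)
l(R, z) = 2*z*(1 + R) (l(R, z) = (1 + R)*(2*z) = 2*z*(1 + R))
l(3, 5)*K = (2*5*(1 + 3))*(68567/3) = (2*5*4)*(68567/3) = 40*(68567/3) = 2742680/3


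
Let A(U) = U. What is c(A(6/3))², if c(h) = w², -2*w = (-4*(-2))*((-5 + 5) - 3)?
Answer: 20736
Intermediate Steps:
w = 12 (w = -(-4*(-2))*((-5 + 5) - 3)/2 = -4*(0 - 3) = -4*(-3) = -½*(-24) = 12)
c(h) = 144 (c(h) = 12² = 144)
c(A(6/3))² = 144² = 20736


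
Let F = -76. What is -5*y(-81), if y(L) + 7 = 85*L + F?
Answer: 34840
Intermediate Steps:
y(L) = -83 + 85*L (y(L) = -7 + (85*L - 76) = -7 + (-76 + 85*L) = -83 + 85*L)
-5*y(-81) = -5*(-83 + 85*(-81)) = -5*(-83 - 6885) = -5*(-6968) = 34840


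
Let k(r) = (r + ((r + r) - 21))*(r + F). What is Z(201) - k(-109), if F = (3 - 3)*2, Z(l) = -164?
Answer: -38096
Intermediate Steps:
F = 0 (F = 0*2 = 0)
k(r) = r*(-21 + 3*r) (k(r) = (r + ((r + r) - 21))*(r + 0) = (r + (2*r - 21))*r = (r + (-21 + 2*r))*r = (-21 + 3*r)*r = r*(-21 + 3*r))
Z(201) - k(-109) = -164 - 3*(-109)*(-7 - 109) = -164 - 3*(-109)*(-116) = -164 - 1*37932 = -164 - 37932 = -38096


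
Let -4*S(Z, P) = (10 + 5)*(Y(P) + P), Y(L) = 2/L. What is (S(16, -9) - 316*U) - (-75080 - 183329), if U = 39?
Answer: 2953435/12 ≈ 2.4612e+5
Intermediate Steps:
S(Z, P) = -15/(2*P) - 15*P/4 (S(Z, P) = -(10 + 5)*(2/P + P)/4 = -15*(P + 2/P)/4 = -(15*P + 30/P)/4 = -15/(2*P) - 15*P/4)
(S(16, -9) - 316*U) - (-75080 - 183329) = ((15/4)*(-2 - 1*(-9)²)/(-9) - 316*39) - (-75080 - 183329) = ((15/4)*(-⅑)*(-2 - 1*81) - 12324) - 1*(-258409) = ((15/4)*(-⅑)*(-2 - 81) - 12324) + 258409 = ((15/4)*(-⅑)*(-83) - 12324) + 258409 = (415/12 - 12324) + 258409 = -147473/12 + 258409 = 2953435/12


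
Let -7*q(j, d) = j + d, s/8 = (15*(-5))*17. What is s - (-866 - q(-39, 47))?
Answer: -65346/7 ≈ -9335.1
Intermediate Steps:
s = -10200 (s = 8*((15*(-5))*17) = 8*(-75*17) = 8*(-1275) = -10200)
q(j, d) = -d/7 - j/7 (q(j, d) = -(j + d)/7 = -(d + j)/7 = -d/7 - j/7)
s - (-866 - q(-39, 47)) = -10200 - (-866 - (-⅐*47 - ⅐*(-39))) = -10200 - (-866 - (-47/7 + 39/7)) = -10200 - (-866 - 1*(-8/7)) = -10200 - (-866 + 8/7) = -10200 - 1*(-6054/7) = -10200 + 6054/7 = -65346/7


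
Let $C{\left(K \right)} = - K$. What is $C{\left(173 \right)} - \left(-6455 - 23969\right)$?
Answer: $30251$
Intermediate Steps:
$C{\left(173 \right)} - \left(-6455 - 23969\right) = \left(-1\right) 173 - \left(-6455 - 23969\right) = -173 - -30424 = -173 + 30424 = 30251$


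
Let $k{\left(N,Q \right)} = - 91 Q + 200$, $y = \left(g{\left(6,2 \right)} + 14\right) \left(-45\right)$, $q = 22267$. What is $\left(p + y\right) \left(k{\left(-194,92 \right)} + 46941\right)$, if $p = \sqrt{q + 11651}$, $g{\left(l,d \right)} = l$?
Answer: $-34892100 + 38769 \sqrt{33918} \approx -2.7752 \cdot 10^{7}$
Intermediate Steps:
$p = \sqrt{33918}$ ($p = \sqrt{22267 + 11651} = \sqrt{33918} \approx 184.17$)
$y = -900$ ($y = \left(6 + 14\right) \left(-45\right) = 20 \left(-45\right) = -900$)
$k{\left(N,Q \right)} = 200 - 91 Q$
$\left(p + y\right) \left(k{\left(-194,92 \right)} + 46941\right) = \left(\sqrt{33918} - 900\right) \left(\left(200 - 8372\right) + 46941\right) = \left(-900 + \sqrt{33918}\right) \left(\left(200 - 8372\right) + 46941\right) = \left(-900 + \sqrt{33918}\right) \left(-8172 + 46941\right) = \left(-900 + \sqrt{33918}\right) 38769 = -34892100 + 38769 \sqrt{33918}$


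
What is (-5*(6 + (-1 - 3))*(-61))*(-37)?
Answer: -22570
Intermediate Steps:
(-5*(6 + (-1 - 3))*(-61))*(-37) = (-5*(6 - 4)*(-61))*(-37) = (-5*2*(-61))*(-37) = -10*(-61)*(-37) = 610*(-37) = -22570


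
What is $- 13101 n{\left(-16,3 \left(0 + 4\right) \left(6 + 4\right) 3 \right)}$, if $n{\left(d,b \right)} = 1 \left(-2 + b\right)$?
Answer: $-4690158$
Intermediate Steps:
$n{\left(d,b \right)} = -2 + b$
$- 13101 n{\left(-16,3 \left(0 + 4\right) \left(6 + 4\right) 3 \right)} = - 13101 \left(-2 + 3 \left(0 + 4\right) \left(6 + 4\right) 3\right) = - 13101 \left(-2 + 3 \cdot 4 \cdot 10 \cdot 3\right) = - 13101 \left(-2 + 3 \cdot 40 \cdot 3\right) = - 13101 \left(-2 + 120 \cdot 3\right) = - 13101 \left(-2 + 360\right) = \left(-13101\right) 358 = -4690158$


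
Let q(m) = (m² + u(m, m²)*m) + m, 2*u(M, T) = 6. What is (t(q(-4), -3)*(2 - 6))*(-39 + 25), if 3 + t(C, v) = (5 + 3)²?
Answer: 3416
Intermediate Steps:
u(M, T) = 3 (u(M, T) = (½)*6 = 3)
q(m) = m² + 4*m (q(m) = (m² + 3*m) + m = m² + 4*m)
t(C, v) = 61 (t(C, v) = -3 + (5 + 3)² = -3 + 8² = -3 + 64 = 61)
(t(q(-4), -3)*(2 - 6))*(-39 + 25) = (61*(2 - 6))*(-39 + 25) = (61*(-4))*(-14) = -244*(-14) = 3416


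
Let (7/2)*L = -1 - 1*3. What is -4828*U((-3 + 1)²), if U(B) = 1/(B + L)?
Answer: -8449/5 ≈ -1689.8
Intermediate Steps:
L = -8/7 (L = 2*(-1 - 1*3)/7 = 2*(-1 - 3)/7 = (2/7)*(-4) = -8/7 ≈ -1.1429)
U(B) = 1/(-8/7 + B) (U(B) = 1/(B - 8/7) = 1/(-8/7 + B))
-4828*U((-3 + 1)²) = -33796/(-8 + 7*(-3 + 1)²) = -33796/(-8 + 7*(-2)²) = -33796/(-8 + 7*4) = -33796/(-8 + 28) = -33796/20 = -4828*7/20 = -8449/5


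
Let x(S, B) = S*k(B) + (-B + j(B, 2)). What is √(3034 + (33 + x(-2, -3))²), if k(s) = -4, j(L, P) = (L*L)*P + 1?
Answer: √7003 ≈ 83.684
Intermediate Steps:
j(L, P) = 1 + P*L² (j(L, P) = L²*P + 1 = P*L² + 1 = 1 + P*L²)
x(S, B) = 1 - B - 4*S + 2*B² (x(S, B) = S*(-4) + (-B + (1 + 2*B²)) = -4*S + (1 - B + 2*B²) = 1 - B - 4*S + 2*B²)
√(3034 + (33 + x(-2, -3))²) = √(3034 + (33 + (1 - 1*(-3) - 4*(-2) + 2*(-3)²))²) = √(3034 + (33 + (1 + 3 + 8 + 2*9))²) = √(3034 + (33 + (1 + 3 + 8 + 18))²) = √(3034 + (33 + 30)²) = √(3034 + 63²) = √(3034 + 3969) = √7003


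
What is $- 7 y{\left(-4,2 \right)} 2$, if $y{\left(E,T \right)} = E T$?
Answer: $112$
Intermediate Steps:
$- 7 y{\left(-4,2 \right)} 2 = - 7 \left(\left(-4\right) 2\right) 2 = \left(-7\right) \left(-8\right) 2 = 56 \cdot 2 = 112$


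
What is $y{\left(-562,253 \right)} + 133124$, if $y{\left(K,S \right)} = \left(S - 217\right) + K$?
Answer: $132598$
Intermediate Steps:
$y{\left(K,S \right)} = -217 + K + S$ ($y{\left(K,S \right)} = \left(-217 + S\right) + K = -217 + K + S$)
$y{\left(-562,253 \right)} + 133124 = \left(-217 - 562 + 253\right) + 133124 = -526 + 133124 = 132598$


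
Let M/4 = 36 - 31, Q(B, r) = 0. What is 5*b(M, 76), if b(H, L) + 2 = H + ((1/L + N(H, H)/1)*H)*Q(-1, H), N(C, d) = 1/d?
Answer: 90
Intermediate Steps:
M = 20 (M = 4*(36 - 31) = 4*5 = 20)
b(H, L) = -2 + H (b(H, L) = -2 + (H + ((1/L + 1/(H*1))*H)*0) = -2 + (H + ((1/L + 1/H)*H)*0) = -2 + (H + ((1/H + 1/L)*H)*0) = -2 + (H + (H*(1/H + 1/L))*0) = -2 + (H + 0) = -2 + H)
5*b(M, 76) = 5*(-2 + 20) = 5*18 = 90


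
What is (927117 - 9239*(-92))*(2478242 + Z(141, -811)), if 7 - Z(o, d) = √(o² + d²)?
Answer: 4404108689145 - 1777105*√677602 ≈ 4.4026e+12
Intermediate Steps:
Z(o, d) = 7 - √(d² + o²) (Z(o, d) = 7 - √(o² + d²) = 7 - √(d² + o²))
(927117 - 9239*(-92))*(2478242 + Z(141, -811)) = (927117 - 9239*(-92))*(2478242 + (7 - √((-811)² + 141²))) = (927117 + 849988)*(2478242 + (7 - √(657721 + 19881))) = 1777105*(2478242 + (7 - √677602)) = 1777105*(2478249 - √677602) = 4404108689145 - 1777105*√677602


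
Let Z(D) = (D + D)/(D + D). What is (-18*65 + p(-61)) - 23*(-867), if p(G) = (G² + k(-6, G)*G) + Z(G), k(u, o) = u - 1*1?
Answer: 22920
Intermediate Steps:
k(u, o) = -1 + u (k(u, o) = u - 1 = -1 + u)
Z(D) = 1 (Z(D) = (2*D)/((2*D)) = (2*D)*(1/(2*D)) = 1)
p(G) = 1 + G² - 7*G (p(G) = (G² + (-1 - 6)*G) + 1 = (G² - 7*G) + 1 = 1 + G² - 7*G)
(-18*65 + p(-61)) - 23*(-867) = (-18*65 + (1 + (-61)² - 7*(-61))) - 23*(-867) = (-1170 + (1 + 3721 + 427)) + 19941 = (-1170 + 4149) + 19941 = 2979 + 19941 = 22920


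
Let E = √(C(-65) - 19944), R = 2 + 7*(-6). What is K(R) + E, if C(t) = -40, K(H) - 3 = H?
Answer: -37 + 4*I*√1249 ≈ -37.0 + 141.36*I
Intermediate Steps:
R = -40 (R = 2 - 42 = -40)
K(H) = 3 + H
E = 4*I*√1249 (E = √(-40 - 19944) = √(-19984) = 4*I*√1249 ≈ 141.36*I)
K(R) + E = (3 - 40) + 4*I*√1249 = -37 + 4*I*√1249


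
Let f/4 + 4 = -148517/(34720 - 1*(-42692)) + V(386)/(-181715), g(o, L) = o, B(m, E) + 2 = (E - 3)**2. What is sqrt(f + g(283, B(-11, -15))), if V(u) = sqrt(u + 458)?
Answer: sqrt(3207185143899394579950 - 544474266675480*sqrt(211))/3516730395 ≈ 16.104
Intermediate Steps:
B(m, E) = -2 + (-3 + E)**2 (B(m, E) = -2 + (E - 3)**2 = -2 + (-3 + E)**2)
V(u) = sqrt(458 + u)
f = -458165/19353 - 8*sqrt(211)/181715 (f = -16 + 4*(-148517/(34720 - 1*(-42692)) + sqrt(458 + 386)/(-181715)) = -16 + 4*(-148517/(34720 + 42692) + sqrt(844)*(-1/181715)) = -16 + 4*(-148517/77412 + (2*sqrt(211))*(-1/181715)) = -16 + 4*(-148517*1/77412 - 2*sqrt(211)/181715) = -16 + 4*(-148517/77412 - 2*sqrt(211)/181715) = -16 + (-148517/19353 - 8*sqrt(211)/181715) = -458165/19353 - 8*sqrt(211)/181715 ≈ -23.675)
sqrt(f + g(283, B(-11, -15))) = sqrt((-458165/19353 - 8*sqrt(211)/181715) + 283) = sqrt(5018734/19353 - 8*sqrt(211)/181715)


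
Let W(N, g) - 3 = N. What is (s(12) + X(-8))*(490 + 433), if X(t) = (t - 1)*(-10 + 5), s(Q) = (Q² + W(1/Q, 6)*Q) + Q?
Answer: 219674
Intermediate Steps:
W(N, g) = 3 + N
s(Q) = Q + Q² + Q*(3 + 1/Q) (s(Q) = (Q² + (3 + 1/Q)*Q) + Q = (Q² + Q*(3 + 1/Q)) + Q = Q + Q² + Q*(3 + 1/Q))
X(t) = 5 - 5*t (X(t) = (-1 + t)*(-5) = 5 - 5*t)
(s(12) + X(-8))*(490 + 433) = ((1 + 12² + 4*12) + (5 - 5*(-8)))*(490 + 433) = ((1 + 144 + 48) + (5 + 40))*923 = (193 + 45)*923 = 238*923 = 219674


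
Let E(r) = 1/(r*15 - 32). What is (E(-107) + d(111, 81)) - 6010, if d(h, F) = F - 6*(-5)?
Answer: -9656664/1637 ≈ -5899.0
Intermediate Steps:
d(h, F) = 30 + F (d(h, F) = F + 30 = 30 + F)
E(r) = 1/(-32 + 15*r) (E(r) = 1/(15*r - 32) = 1/(-32 + 15*r))
(E(-107) + d(111, 81)) - 6010 = (1/(-32 + 15*(-107)) + (30 + 81)) - 6010 = (1/(-32 - 1605) + 111) - 6010 = (1/(-1637) + 111) - 6010 = (-1/1637 + 111) - 6010 = 181706/1637 - 6010 = -9656664/1637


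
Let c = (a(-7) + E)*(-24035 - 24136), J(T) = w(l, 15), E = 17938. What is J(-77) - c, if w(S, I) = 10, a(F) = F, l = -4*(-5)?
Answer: 863754211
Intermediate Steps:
l = 20
J(T) = 10
c = -863754201 (c = (-7 + 17938)*(-24035 - 24136) = 17931*(-48171) = -863754201)
J(-77) - c = 10 - 1*(-863754201) = 10 + 863754201 = 863754211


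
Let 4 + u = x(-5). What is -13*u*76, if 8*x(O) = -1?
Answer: 8151/2 ≈ 4075.5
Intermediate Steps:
x(O) = -1/8 (x(O) = (1/8)*(-1) = -1/8)
u = -33/8 (u = -4 - 1/8 = -33/8 ≈ -4.1250)
-13*u*76 = -13*(-33/8)*76 = (429/8)*76 = 8151/2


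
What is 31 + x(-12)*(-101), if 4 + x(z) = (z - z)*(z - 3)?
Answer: 435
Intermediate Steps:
x(z) = -4 (x(z) = -4 + (z - z)*(z - 3) = -4 + 0*(-3 + z) = -4 + 0 = -4)
31 + x(-12)*(-101) = 31 - 4*(-101) = 31 + 404 = 435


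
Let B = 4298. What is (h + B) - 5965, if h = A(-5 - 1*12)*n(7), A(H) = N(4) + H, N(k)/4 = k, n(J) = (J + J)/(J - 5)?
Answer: -1674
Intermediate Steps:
n(J) = 2*J/(-5 + J) (n(J) = (2*J)/(-5 + J) = 2*J/(-5 + J))
N(k) = 4*k
A(H) = 16 + H (A(H) = 4*4 + H = 16 + H)
h = -7 (h = (16 + (-5 - 1*12))*(2*7/(-5 + 7)) = (16 + (-5 - 12))*(2*7/2) = (16 - 17)*(2*7*(½)) = -1*7 = -7)
(h + B) - 5965 = (-7 + 4298) - 5965 = 4291 - 5965 = -1674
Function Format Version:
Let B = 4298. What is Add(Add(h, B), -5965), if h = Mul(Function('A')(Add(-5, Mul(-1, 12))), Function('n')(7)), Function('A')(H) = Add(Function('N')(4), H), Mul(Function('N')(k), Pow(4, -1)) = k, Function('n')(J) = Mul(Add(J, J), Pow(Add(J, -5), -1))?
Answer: -1674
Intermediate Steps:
Function('n')(J) = Mul(2, J, Pow(Add(-5, J), -1)) (Function('n')(J) = Mul(Mul(2, J), Pow(Add(-5, J), -1)) = Mul(2, J, Pow(Add(-5, J), -1)))
Function('N')(k) = Mul(4, k)
Function('A')(H) = Add(16, H) (Function('A')(H) = Add(Mul(4, 4), H) = Add(16, H))
h = -7 (h = Mul(Add(16, Add(-5, Mul(-1, 12))), Mul(2, 7, Pow(Add(-5, 7), -1))) = Mul(Add(16, Add(-5, -12)), Mul(2, 7, Pow(2, -1))) = Mul(Add(16, -17), Mul(2, 7, Rational(1, 2))) = Mul(-1, 7) = -7)
Add(Add(h, B), -5965) = Add(Add(-7, 4298), -5965) = Add(4291, -5965) = -1674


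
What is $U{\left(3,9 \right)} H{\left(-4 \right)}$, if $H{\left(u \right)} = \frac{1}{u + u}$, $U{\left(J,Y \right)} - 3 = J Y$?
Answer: $- \frac{15}{4} \approx -3.75$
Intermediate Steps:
$U{\left(J,Y \right)} = 3 + J Y$
$H{\left(u \right)} = \frac{1}{2 u}$
$U{\left(3,9 \right)} H{\left(-4 \right)} = \left(3 + 3 \cdot 9\right) \frac{1}{2 \left(-4\right)} = \left(3 + 27\right) \frac{1}{2} \left(- \frac{1}{4}\right) = 30 \left(- \frac{1}{8}\right) = - \frac{15}{4}$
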